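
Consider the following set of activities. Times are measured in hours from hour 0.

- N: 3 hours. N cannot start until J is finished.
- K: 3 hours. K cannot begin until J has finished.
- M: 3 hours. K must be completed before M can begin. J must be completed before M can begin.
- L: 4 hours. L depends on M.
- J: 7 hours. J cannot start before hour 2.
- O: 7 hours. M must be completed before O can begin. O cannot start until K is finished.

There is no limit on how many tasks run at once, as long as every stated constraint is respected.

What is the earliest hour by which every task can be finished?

After its own release at hour 2, J can start at hour 2 and finishes at hour 9.
After J (finishes hour 9), N can start at hour 9 and finishes at hour 12.
K cannot begin until J (finishes hour 9). It runs from hour 9 to 9 + 3 = hour 12.
For M: K (finishes hour 12); J (finishes hour 9). Taking the maximum gives a start of hour 12, and it finishes at 12 + 3 = hour 15.
O cannot start until M (finishes hour 15); K (finishes hour 12). The controlling bound is hour 15, so O finishes at 15 + 7 = hour 22.
After M (finishes hour 15), L can start at hour 15 and finishes at hour 19.
All tasks are finished once the last one completes. Finish times: J at 9, K at 12, L at 19, M at 15, N at 12, O at 22. The latest is hour 22.

22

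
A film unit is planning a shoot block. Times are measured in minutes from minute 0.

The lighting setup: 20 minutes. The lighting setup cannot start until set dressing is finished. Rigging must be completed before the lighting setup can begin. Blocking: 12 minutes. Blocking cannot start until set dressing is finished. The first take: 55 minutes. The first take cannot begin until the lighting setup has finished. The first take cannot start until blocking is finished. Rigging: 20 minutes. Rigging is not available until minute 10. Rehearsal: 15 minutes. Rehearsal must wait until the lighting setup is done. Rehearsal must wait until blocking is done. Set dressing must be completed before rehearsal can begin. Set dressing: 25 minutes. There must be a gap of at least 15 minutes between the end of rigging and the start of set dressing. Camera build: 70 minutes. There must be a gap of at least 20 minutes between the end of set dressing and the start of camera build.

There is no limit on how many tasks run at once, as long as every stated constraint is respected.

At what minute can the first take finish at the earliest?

145

Rigging cannot begin until its own release at minute 10. It runs from minute 10 to 10 + 20 = minute 30.
After rigging (finishes minute 30, plus 15-minute gap → minute 45), set dressing can start at minute 45 and finishes at minute 70.
Blocking cannot begin until set dressing (finishes minute 70). It runs from minute 70 to 70 + 12 = minute 82.
The lighting setup needs all of set dressing (finishes minute 70); rigging (finishes minute 30). That puts its earliest start at minute 70; it finishes at 70 + 20 = minute 90.
The first take needs all of the lighting setup (finishes minute 90); blocking (finishes minute 82). That puts its earliest start at minute 90; it finishes at 90 + 55 = minute 145.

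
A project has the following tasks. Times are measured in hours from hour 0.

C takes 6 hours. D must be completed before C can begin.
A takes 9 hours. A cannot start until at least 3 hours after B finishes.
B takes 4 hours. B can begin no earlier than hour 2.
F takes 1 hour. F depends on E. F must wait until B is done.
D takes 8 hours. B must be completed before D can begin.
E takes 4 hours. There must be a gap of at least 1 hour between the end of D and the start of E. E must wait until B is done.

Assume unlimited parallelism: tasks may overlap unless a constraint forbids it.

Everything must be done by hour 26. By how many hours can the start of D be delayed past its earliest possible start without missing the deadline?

After its own release at hour 2, B can start at hour 2 and finishes at hour 6.
D waits on B (finishes hour 6), so it starts at hour 6 and finishes at 6 + 8 = hour 14.

Working backward from the deadline:
To finish by hour 26, C (duration 6) must start no later than hour 20.
F must finish by hour 26; it takes 1 hour, so it must start by 26 − 1 = hour 25.
Since F (must start by hour 25) depends on it, E must finish by hour 25. Backing off its 4-hour duration gives a latest start of hour 21.
D has several dependents: C (must start by hour 20); E (must start by hour 21, minus 1-hour gap → hour 20). The earliest of those limits is hour 20, so D must start by 20 − 8 = hour 12.
So D can start as early as hour 6 and as late as hour 12, giving 12 − 6 = 6 hours of slack.

6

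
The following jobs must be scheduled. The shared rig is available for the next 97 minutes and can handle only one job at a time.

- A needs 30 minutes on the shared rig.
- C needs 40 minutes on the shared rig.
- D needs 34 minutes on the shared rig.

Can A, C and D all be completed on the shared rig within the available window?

No

Running back to back, the jobs need 30 + 40 + 34 = 104 minutes on the shared rig.
Since 104 > 97, they cannot all fit.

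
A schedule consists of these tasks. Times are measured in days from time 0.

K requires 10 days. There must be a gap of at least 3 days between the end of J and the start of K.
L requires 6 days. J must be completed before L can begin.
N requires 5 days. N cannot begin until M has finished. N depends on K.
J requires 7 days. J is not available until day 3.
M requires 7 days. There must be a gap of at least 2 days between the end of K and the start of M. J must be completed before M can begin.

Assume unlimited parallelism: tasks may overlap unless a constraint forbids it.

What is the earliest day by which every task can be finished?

After its own release at day 3, J can start at day 3 and finishes at day 10.
L waits on J (finishes day 10), so it starts at day 10 and finishes at 10 + 6 = day 16.
K cannot begin until J (finishes day 10, plus 3-day gap → day 13). It runs from day 13 to 13 + 10 = day 23.
M cannot start until K (finishes day 23, plus 2-day gap → day 25); J (finishes day 10). The controlling bound is day 25, so M finishes at 25 + 7 = day 32.
For N: M (finishes day 32); K (finishes day 23). Taking the maximum gives a start of day 32, and it finishes at 32 + 5 = day 37.
All tasks are finished once the last one completes. Finish times: J at 10, K at 23, L at 16, M at 32, N at 37. The latest is day 37.

37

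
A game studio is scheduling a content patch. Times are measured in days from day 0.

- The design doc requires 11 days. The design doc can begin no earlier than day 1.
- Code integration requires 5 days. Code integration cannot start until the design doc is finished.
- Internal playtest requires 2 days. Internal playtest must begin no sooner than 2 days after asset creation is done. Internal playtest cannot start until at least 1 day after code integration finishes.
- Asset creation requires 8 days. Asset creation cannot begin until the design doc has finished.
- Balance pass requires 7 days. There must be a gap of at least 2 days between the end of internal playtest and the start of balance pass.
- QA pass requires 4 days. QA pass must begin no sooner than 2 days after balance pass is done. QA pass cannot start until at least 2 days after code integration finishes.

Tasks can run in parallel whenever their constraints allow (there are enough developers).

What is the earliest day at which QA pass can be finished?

39

The design doc waits on its own release at day 1, so it starts at day 1 and finishes at 1 + 11 = day 12.
Code integration cannot begin until the design doc (finishes day 12). It runs from day 12 to 12 + 5 = day 17.
After the design doc (finishes day 12), asset creation can start at day 12 and finishes at day 20.
Internal playtest cannot start until asset creation (finishes day 20, plus 2-day gap → day 22); code integration (finishes day 17, plus 1-day gap → day 18). The controlling bound is day 22, so internal playtest finishes at 22 + 2 = day 24.
After internal playtest (finishes day 24, plus 2-day gap → day 26), balance pass can start at day 26 and finishes at day 33.
QA pass needs all of balance pass (finishes day 33, plus 2-day gap → day 35); code integration (finishes day 17, plus 2-day gap → day 19). That puts its earliest start at day 35; it finishes at 35 + 4 = day 39.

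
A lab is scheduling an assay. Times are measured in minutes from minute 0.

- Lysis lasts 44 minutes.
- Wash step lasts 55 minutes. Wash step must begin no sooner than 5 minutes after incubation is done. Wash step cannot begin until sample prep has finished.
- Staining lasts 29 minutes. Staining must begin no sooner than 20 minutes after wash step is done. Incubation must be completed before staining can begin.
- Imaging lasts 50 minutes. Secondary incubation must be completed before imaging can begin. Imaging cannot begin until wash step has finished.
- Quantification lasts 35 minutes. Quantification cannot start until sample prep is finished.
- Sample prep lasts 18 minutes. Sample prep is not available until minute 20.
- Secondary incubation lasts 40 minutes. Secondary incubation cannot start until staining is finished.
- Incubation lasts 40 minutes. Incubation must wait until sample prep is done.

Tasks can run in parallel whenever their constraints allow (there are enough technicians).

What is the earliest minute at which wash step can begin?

83

Sample prep cannot begin until its own release at minute 20. It runs from minute 20 to 20 + 18 = minute 38.
Incubation waits on sample prep (finishes minute 38), so it starts at minute 38 and finishes at 38 + 40 = minute 78.
Wash step waits on incubation (finishes minute 78, plus 5-minute gap → minute 83); sample prep (finishes minute 38). The latest of these is minute 83, which is the earliest wash step can start.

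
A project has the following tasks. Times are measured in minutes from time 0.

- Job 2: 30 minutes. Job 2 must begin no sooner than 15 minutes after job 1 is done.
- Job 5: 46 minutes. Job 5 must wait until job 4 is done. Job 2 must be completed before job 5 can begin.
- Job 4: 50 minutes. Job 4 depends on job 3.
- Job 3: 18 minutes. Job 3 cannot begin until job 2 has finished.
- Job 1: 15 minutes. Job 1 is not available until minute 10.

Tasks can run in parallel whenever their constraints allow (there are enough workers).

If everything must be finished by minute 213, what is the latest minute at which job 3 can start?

99

To finish by minute 213, job 5 (duration 46) must start no later than minute 167.
Job 4 must finish before job 5 (must start by minute 167). With a 50-minute duration, job 4 must start by 167 − 50 = minute 117.
Since job 4 (must start by minute 117) depends on it, job 3 must finish by minute 117. Backing off its 18-minute duration gives a latest start of minute 99.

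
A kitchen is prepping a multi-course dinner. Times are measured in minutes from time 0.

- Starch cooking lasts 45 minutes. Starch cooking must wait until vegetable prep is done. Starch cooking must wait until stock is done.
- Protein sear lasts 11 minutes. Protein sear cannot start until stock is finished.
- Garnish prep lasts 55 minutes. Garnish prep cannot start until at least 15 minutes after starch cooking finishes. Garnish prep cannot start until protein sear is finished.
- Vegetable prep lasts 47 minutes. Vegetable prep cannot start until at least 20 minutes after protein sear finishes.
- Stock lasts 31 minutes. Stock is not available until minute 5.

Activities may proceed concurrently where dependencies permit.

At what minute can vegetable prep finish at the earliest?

After its own release at minute 5, stock can start at minute 5 and finishes at minute 36.
After stock (finishes minute 36), protein sear can start at minute 36 and finishes at minute 47.
After protein sear (finishes minute 47, plus 20-minute gap → minute 67), vegetable prep can start at minute 67 and finishes at minute 114.

114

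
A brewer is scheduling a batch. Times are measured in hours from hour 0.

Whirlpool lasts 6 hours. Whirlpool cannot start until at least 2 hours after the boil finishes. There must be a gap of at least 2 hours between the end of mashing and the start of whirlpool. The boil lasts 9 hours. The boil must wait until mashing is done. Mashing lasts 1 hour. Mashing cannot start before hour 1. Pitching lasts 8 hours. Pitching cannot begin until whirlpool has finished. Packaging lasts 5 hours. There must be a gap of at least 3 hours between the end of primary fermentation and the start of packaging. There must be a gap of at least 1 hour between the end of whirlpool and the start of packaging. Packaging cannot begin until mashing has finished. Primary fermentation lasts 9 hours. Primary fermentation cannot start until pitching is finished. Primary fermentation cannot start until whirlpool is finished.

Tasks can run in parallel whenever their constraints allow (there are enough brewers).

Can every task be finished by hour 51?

Mashing cannot begin until its own release at hour 1. It runs from hour 1 to 1 + 1 = hour 2.
The boil cannot begin until mashing (finishes hour 2). It runs from hour 2 to 2 + 9 = hour 11.
Whirlpool has to wait for the boil (finishes hour 11, plus 2-hour gap → hour 13); mashing (finishes hour 2, plus 2-hour gap → hour 4). The latest of these is hour 13, so whirlpool runs hour 13 to 13 + 6 = hour 19.
After whirlpool (finishes hour 19), pitching can start at hour 19 and finishes at hour 27.
Primary fermentation has to wait for pitching (finishes hour 27); whirlpool (finishes hour 19). The latest of these is hour 27, so primary fermentation runs hour 27 to 27 + 9 = hour 36.
For packaging: primary fermentation (finishes hour 36, plus 3-hour gap → hour 39); whirlpool (finishes hour 19, plus 1-hour gap → hour 20); mashing (finishes hour 2). Taking the maximum gives a start of hour 39, and it finishes at 39 + 5 = hour 44.
Every task is finished by hour 44, which is no later than the deadline of 51, so the schedule is feasible.

Yes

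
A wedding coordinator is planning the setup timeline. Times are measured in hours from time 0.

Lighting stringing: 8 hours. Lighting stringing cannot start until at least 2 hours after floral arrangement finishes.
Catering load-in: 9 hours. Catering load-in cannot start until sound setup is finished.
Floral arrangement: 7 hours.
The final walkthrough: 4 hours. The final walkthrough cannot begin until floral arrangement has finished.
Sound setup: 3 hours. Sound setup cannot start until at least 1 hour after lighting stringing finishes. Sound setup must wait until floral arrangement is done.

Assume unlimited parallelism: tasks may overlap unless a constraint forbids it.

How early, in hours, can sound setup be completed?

Nothing blocks floral arrangement, so it runs from hour 0 to hour 7.
Lighting stringing cannot begin until floral arrangement (finishes hour 7, plus 2-hour gap → hour 9). It runs from hour 9 to 9 + 8 = hour 17.
For sound setup: lighting stringing (finishes hour 17, plus 1-hour gap → hour 18); floral arrangement (finishes hour 7). Taking the maximum gives a start of hour 18, and it finishes at 18 + 3 = hour 21.

21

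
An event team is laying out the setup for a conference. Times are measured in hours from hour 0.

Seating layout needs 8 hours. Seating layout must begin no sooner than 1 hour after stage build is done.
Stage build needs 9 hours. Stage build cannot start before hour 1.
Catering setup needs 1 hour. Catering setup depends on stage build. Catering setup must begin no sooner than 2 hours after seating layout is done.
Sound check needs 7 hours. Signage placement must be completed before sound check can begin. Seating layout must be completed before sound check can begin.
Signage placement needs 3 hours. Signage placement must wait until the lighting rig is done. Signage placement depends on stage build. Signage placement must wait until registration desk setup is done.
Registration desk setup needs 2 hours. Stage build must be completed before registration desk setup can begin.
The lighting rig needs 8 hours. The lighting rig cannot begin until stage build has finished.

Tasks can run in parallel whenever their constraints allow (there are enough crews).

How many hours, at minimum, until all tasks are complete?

28

Stage build cannot begin until its own release at hour 1. It runs from hour 1 to 1 + 9 = hour 10.
After stage build (finishes hour 10), registration desk setup can start at hour 10 and finishes at hour 12.
Seating layout cannot begin until stage build (finishes hour 10, plus 1-hour gap → hour 11). It runs from hour 11 to 11 + 8 = hour 19.
For catering setup: stage build (finishes hour 10); seating layout (finishes hour 19, plus 2-hour gap → hour 21). Taking the maximum gives a start of hour 21, and it finishes at 21 + 1 = hour 22.
The lighting rig waits on stage build (finishes hour 10), so it starts at hour 10 and finishes at 10 + 8 = hour 18.
Signage placement has to wait for the lighting rig (finishes hour 18); stage build (finishes hour 10); registration desk setup (finishes hour 12). The latest of these is hour 18, so signage placement runs hour 18 to 18 + 3 = hour 21.
For sound check: signage placement (finishes hour 21); seating layout (finishes hour 19). Taking the maximum gives a start of hour 21, and it finishes at 21 + 7 = hour 28.
All tasks are finished once the last one completes. Finish times: Stage build at 10, The lighting rig at 18, Seating layout at 19, Registration desk setup at 12, Signage placement at 21, Catering setup at 22, Sound check at 28. The latest is hour 28.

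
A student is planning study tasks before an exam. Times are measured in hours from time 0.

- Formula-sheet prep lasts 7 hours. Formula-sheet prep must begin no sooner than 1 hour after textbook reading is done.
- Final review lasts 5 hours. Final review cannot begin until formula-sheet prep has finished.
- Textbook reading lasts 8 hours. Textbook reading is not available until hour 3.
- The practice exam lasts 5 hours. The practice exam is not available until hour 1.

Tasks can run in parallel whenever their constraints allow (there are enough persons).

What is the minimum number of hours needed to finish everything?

24

After its own release at hour 1, the practice exam can start at hour 1 and finishes at hour 6.
After its own release at hour 3, textbook reading can start at hour 3 and finishes at hour 11.
After textbook reading (finishes hour 11, plus 1-hour gap → hour 12), formula-sheet prep can start at hour 12 and finishes at hour 19.
Final review waits on formula-sheet prep (finishes hour 19), so it starts at hour 19 and finishes at 19 + 5 = hour 24.
All tasks are finished once the last one completes. Finish times: Textbook reading at 11, The practice exam at 6, Formula-sheet prep at 19, Final review at 24. The latest is hour 24.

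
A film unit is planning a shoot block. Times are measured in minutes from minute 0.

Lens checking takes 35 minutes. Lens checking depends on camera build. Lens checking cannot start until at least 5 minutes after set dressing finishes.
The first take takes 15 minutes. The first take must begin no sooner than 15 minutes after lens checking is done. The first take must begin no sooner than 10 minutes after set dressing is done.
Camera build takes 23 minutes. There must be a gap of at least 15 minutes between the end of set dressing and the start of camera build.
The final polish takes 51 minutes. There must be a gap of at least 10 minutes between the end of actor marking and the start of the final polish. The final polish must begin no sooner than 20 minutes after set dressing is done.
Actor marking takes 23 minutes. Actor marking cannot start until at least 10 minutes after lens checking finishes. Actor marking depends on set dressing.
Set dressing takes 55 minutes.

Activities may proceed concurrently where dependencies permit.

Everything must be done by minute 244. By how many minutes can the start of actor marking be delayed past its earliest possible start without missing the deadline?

Nothing blocks set dressing, so it runs from minute 0 to minute 55.
Camera build waits on set dressing (finishes minute 55, plus 15-minute gap → minute 70), so it starts at minute 70 and finishes at 70 + 23 = minute 93.
Lens checking cannot start until camera build (finishes minute 93); set dressing (finishes minute 55, plus 5-minute gap → minute 60). The controlling bound is minute 93, so lens checking finishes at 93 + 35 = minute 128.
For actor marking: lens checking (finishes minute 128, plus 10-minute gap → minute 138); set dressing (finishes minute 55). Taking the maximum gives a start of minute 138, and it finishes at 138 + 23 = minute 161.

Working backward from the deadline:
To finish by minute 244, the final polish (duration 51) must start no later than minute 193.
Actor marking has to be done before the final polish (must start by minute 193, minus 10-minute gap → minute 183). That means finishing by minute 183, i.e. starting by 183 − 23 = minute 160.
So actor marking can start as early as minute 138 and as late as minute 160, giving 160 − 138 = 22 minutes of slack.

22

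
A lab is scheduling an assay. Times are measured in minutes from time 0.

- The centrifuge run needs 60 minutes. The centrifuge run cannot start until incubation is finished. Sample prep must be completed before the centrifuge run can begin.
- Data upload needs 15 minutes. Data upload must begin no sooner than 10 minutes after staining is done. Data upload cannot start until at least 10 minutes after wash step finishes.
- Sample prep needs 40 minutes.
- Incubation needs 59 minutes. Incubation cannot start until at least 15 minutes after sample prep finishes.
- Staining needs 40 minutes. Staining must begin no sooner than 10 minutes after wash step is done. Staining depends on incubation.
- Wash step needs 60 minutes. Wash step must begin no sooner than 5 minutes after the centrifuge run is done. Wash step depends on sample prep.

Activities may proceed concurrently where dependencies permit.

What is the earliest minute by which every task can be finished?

Sample prep can start immediately at minute 0; it finishes at minute 40.
Incubation cannot begin until sample prep (finishes minute 40, plus 15-minute gap → minute 55). It runs from minute 55 to 55 + 59 = minute 114.
The centrifuge run needs all of incubation (finishes minute 114); sample prep (finishes minute 40). That puts its earliest start at minute 114; it finishes at 114 + 60 = minute 174.
Wash step needs all of the centrifuge run (finishes minute 174, plus 5-minute gap → minute 179); sample prep (finishes minute 40). That puts its earliest start at minute 179; it finishes at 179 + 60 = minute 239.
Staining needs all of wash step (finishes minute 239, plus 10-minute gap → minute 249); incubation (finishes minute 114). That puts its earliest start at minute 249; it finishes at 249 + 40 = minute 289.
Data upload needs all of staining (finishes minute 289, plus 10-minute gap → minute 299); wash step (finishes minute 239, plus 10-minute gap → minute 249). That puts its earliest start at minute 299; it finishes at 299 + 15 = minute 314.
All tasks are finished once the last one completes. Finish times: Sample prep at 40, Incubation at 114, The centrifuge run at 174, Wash step at 239, Staining at 289, Data upload at 314. The latest is minute 314.

314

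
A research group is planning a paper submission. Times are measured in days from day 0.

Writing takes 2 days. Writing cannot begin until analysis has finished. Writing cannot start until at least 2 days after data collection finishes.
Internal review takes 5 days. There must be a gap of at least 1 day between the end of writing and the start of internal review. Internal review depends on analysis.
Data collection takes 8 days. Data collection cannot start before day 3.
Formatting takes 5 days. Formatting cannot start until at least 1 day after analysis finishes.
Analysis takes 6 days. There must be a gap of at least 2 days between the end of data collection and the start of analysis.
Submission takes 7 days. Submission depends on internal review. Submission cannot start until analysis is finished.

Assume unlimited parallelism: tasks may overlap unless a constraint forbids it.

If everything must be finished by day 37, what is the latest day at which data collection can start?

Submission must finish by day 37; it takes 7 days, so it must start by 37 − 7 = day 30.
Internal review feeds into submission (must start by day 30); so internal review must finish by day 30 and therefore start by day 25.
Since internal review (must start by day 25, minus 1-day gap → day 24) depends on it, writing must finish by day 24. Backing off its 2-day duration gives a latest start of day 22.
Formatting must finish by day 37; it takes 5 days, so it must start by 37 − 5 = day 32.
Analysis must finish in time for writing (must start by day 22); internal review (must start by day 25); formatting (must start by day 32, minus 1-day gap → day 31); submission (must start by day 30). The tightest is day 22, so analysis must start by 22 − 6 = day 16.
Data collection feeds analysis (must start by day 16, minus 2-day gap → day 14); writing (must start by day 22, minus 2-day gap → day 20). Taking the minimum, data collection must finish by day 14 and start by 14 − 8 = day 6.

6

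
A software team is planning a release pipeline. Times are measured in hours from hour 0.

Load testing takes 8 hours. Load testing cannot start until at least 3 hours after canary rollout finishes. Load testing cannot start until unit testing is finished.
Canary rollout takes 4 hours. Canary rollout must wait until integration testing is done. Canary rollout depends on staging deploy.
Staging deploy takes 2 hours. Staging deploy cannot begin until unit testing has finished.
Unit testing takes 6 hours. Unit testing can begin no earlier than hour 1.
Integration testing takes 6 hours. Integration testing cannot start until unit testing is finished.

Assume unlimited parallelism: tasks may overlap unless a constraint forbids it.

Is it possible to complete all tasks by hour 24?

No

Unit testing cannot begin until its own release at hour 1. It runs from hour 1 to 1 + 6 = hour 7.
After unit testing (finishes hour 7), staging deploy can start at hour 7 and finishes at hour 9.
Integration testing waits on unit testing (finishes hour 7), so it starts at hour 7 and finishes at 7 + 6 = hour 13.
Canary rollout needs all of integration testing (finishes hour 13); staging deploy (finishes hour 9). That puts its earliest start at hour 13; it finishes at 13 + 4 = hour 17.
Load testing cannot start until canary rollout (finishes hour 17, plus 3-hour gap → hour 20); unit testing (finishes hour 7). The controlling bound is hour 20, so load testing finishes at 20 + 8 = hour 28.
The earliest everything can be done is hour 28, which is after the deadline of 24, so it is not possible.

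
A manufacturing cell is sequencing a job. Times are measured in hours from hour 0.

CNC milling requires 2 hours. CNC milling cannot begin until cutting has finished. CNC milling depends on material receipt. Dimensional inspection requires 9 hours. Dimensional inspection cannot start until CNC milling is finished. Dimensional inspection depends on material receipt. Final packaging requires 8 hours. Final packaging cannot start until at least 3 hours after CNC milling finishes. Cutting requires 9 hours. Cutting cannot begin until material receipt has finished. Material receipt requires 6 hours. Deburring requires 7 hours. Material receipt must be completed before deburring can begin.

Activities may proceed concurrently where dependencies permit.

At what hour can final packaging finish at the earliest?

28

Material receipt can start immediately at hour 0; it finishes at hour 6.
Cutting waits on material receipt (finishes hour 6), so it starts at hour 6 and finishes at 6 + 9 = hour 15.
For CNC milling: cutting (finishes hour 15); material receipt (finishes hour 6). Taking the maximum gives a start of hour 15, and it finishes at 15 + 2 = hour 17.
After CNC milling (finishes hour 17, plus 3-hour gap → hour 20), final packaging can start at hour 20 and finishes at hour 28.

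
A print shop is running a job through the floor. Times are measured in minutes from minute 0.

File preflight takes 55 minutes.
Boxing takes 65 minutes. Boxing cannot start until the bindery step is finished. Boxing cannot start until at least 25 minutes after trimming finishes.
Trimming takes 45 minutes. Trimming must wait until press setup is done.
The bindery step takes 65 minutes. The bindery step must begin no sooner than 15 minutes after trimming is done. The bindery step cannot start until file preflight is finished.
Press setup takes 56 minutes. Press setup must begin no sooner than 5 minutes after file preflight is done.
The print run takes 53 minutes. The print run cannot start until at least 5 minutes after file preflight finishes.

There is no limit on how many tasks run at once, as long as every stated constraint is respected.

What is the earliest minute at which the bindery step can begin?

176

File preflight has no prerequisites, so it starts at minute 0 and finishes at minute 55.
Press setup cannot begin until file preflight (finishes minute 55, plus 5-minute gap → minute 60). It runs from minute 60 to 60 + 56 = minute 116.
After press setup (finishes minute 116), trimming can start at minute 116 and finishes at minute 161.
The bindery step waits on trimming (finishes minute 161, plus 15-minute gap → minute 176); file preflight (finishes minute 55). The latest of these is minute 176, which is the earliest the bindery step can start.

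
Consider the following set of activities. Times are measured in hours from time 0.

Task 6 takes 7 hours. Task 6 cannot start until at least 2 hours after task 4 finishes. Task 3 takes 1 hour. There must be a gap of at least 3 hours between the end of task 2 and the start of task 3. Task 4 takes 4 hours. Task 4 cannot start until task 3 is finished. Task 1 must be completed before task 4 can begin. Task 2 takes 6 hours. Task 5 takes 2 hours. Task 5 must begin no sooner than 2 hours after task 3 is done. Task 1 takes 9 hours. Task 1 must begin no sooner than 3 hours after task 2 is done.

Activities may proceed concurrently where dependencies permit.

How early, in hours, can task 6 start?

Task 2 has no prerequisites, so it starts at hour 0 and finishes at hour 6.
Task 3 cannot begin until task 2 (finishes hour 6, plus 3-hour gap → hour 9). It runs from hour 9 to 9 + 1 = hour 10.
Task 1 cannot begin until task 2 (finishes hour 6, plus 3-hour gap → hour 9). It runs from hour 9 to 9 + 9 = hour 18.
Task 4 needs all of task 3 (finishes hour 10); task 1 (finishes hour 18). That puts its earliest start at hour 18; it finishes at 18 + 4 = hour 22.
Task 6 waits on task 4 (finishes hour 22, plus 2-hour gap → hour 24), so the earliest it can start is hour 24.

24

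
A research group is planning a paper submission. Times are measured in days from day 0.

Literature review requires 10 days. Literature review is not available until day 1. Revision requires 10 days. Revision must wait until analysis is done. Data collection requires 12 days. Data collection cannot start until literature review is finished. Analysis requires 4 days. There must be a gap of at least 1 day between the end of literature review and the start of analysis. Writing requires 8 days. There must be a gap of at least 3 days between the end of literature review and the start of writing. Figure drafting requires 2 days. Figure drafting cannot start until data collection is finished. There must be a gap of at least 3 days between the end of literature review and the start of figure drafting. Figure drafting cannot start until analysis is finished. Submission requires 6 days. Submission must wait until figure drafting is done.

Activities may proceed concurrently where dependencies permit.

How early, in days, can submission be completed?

31

Literature review cannot begin until its own release at day 1. It runs from day 1 to 1 + 10 = day 11.
Analysis cannot begin until literature review (finishes day 11, plus 1-day gap → day 12). It runs from day 12 to 12 + 4 = day 16.
Data collection cannot begin until literature review (finishes day 11). It runs from day 11 to 11 + 12 = day 23.
Figure drafting cannot start until data collection (finishes day 23); literature review (finishes day 11, plus 3-day gap → day 14); analysis (finishes day 16). The controlling bound is day 23, so figure drafting finishes at 23 + 2 = day 25.
After figure drafting (finishes day 25), submission can start at day 25 and finishes at day 31.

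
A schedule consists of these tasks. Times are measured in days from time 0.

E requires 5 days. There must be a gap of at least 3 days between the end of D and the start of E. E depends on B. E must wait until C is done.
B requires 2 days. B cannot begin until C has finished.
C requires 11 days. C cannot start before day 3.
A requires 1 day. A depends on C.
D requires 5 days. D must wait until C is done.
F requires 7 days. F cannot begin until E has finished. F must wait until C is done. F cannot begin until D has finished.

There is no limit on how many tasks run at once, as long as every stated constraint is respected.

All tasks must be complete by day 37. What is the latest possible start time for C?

6

A has no dependents, so it just needs to finish by day 37. Starting by 37 − 1 = day 36 achieves that.
Nothing follows F; the deadline of day 37 is its only limit. It must start by 37 − 7 = day 30.
Since F (must start by day 30) depends on it, E must finish by day 30. Backing off its 5-day duration gives a latest start of day 25.
B has to be done before E (must start by day 25). That means finishing by day 25, i.e. starting by 25 − 2 = day 23.
D has several dependents: E (must start by day 25, minus 3-day gap → day 22); F (must start by day 30). The earliest of those limits is day 22, so D must start by 22 − 5 = day 17.
C has several dependents: A (must start by day 36); B (must start by day 23); D (must start by day 17); E (must start by day 25); F (must start by day 30). The earliest of those limits is day 17, so C must start by 17 − 11 = day 6.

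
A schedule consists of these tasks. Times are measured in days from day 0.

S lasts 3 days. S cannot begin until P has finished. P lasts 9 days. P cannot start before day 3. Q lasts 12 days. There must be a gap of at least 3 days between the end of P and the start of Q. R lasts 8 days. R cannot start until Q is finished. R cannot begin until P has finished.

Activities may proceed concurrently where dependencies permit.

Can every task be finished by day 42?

P waits on its own release at day 3, so it starts at day 3 and finishes at 3 + 9 = day 12.
After P (finishes day 12), S can start at day 12 and finishes at day 15.
Q waits on P (finishes day 12, plus 3-day gap → day 15), so it starts at day 15 and finishes at 15 + 12 = day 27.
R has to wait for Q (finishes day 27); P (finishes day 12). The latest of these is day 27, so R runs day 27 to 27 + 8 = day 35.
Every task is finished by day 35, which is no later than the deadline of 42, so the schedule is feasible.

Yes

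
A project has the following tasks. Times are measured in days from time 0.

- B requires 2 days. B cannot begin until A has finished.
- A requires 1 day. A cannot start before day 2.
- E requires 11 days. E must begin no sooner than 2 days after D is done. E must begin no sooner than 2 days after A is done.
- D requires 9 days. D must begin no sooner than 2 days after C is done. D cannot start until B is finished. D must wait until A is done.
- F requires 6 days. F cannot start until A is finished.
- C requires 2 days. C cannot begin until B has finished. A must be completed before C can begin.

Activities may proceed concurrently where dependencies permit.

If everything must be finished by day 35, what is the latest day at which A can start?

6

To finish by day 35, E (duration 11) must start no later than day 24.
D must finish before E (must start by day 24, minus 2-day gap → day 22). With a 9-day duration, D must start by 22 − 9 = day 13.
C has to be done before D (must start by day 13, minus 2-day gap → day 11). That means finishing by day 11, i.e. starting by 11 − 2 = day 9.
For B: C (must start by day 9); D (must start by day 13). The most restrictive is day 9; with a 2-day duration, B must start by day 7.
To finish by day 35, F (duration 6) must start no later than day 29.
For A: B (must start by day 7); C (must start by day 9); D (must start by day 13); E (must start by day 24, minus 2-day gap → day 22); F (must start by day 29). The most restrictive is day 7; with a 1-day duration, A must start by day 6.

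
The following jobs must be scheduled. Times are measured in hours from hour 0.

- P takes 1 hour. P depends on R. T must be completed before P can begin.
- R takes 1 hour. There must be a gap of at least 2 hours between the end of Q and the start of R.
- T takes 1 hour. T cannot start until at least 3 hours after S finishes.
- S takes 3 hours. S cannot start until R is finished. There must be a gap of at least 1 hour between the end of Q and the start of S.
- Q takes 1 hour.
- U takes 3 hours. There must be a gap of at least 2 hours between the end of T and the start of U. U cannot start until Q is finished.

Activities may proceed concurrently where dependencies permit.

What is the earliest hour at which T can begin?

Nothing blocks Q, so it runs from hour 0 to hour 1.
After Q (finishes hour 1, plus 2-hour gap → hour 3), R can start at hour 3 and finishes at hour 4.
S cannot start until R (finishes hour 4); Q (finishes hour 1, plus 1-hour gap → hour 2). The controlling bound is hour 4, so S finishes at 4 + 3 = hour 7.
T waits on S (finishes hour 7, plus 3-hour gap → hour 10), so the earliest it can start is hour 10.

10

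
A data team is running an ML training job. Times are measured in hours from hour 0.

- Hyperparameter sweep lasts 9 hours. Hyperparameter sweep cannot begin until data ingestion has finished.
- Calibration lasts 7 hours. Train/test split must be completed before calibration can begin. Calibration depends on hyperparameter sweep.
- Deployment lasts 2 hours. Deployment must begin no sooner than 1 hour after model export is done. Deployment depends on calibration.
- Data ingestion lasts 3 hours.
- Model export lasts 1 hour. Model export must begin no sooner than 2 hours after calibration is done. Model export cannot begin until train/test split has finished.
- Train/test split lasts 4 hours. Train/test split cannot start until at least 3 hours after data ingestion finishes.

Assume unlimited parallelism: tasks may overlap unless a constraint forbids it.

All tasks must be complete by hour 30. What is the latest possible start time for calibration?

Deployment has no dependents, so it just needs to finish by hour 30. Starting by 30 − 2 = hour 28 achieves that.
Model export feeds into deployment (must start by hour 28, minus 1-hour gap → hour 27); so model export must finish by hour 27 and therefore start by hour 26.
Calibration has several dependents: model export (must start by hour 26, minus 2-hour gap → hour 24); deployment (must start by hour 28). The earliest of those limits is hour 24, so calibration must start by 24 − 7 = hour 17.

17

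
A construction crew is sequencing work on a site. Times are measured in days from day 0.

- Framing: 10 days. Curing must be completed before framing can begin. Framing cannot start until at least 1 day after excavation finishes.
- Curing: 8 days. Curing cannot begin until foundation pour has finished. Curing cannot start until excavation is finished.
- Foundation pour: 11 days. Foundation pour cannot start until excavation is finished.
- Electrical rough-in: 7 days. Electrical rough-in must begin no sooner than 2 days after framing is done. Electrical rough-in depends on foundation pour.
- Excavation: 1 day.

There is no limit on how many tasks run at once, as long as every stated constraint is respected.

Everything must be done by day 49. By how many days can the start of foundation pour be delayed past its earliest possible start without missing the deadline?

Excavation can start immediately at day 0; it finishes at day 1.
Foundation pour cannot begin until excavation (finishes day 1). It runs from day 1 to 1 + 11 = day 12.

Working backward from the deadline:
Electrical rough-in has no dependents, so it just needs to finish by day 49. Starting by 49 − 7 = day 42 achieves that.
Since electrical rough-in (must start by day 42, minus 2-day gap → day 40) depends on it, framing must finish by day 40. Backing off its 10-day duration gives a latest start of day 30.
Curing must finish before framing (must start by day 30). With an 8-day duration, curing must start by 30 − 8 = day 22.
Foundation pour has several dependents: curing (must start by day 22); electrical rough-in (must start by day 42). The earliest of those limits is day 22, so foundation pour must start by 22 − 11 = day 11.
So foundation pour can start as early as day 1 and as late as day 11, giving 11 − 1 = 10 days of slack.

10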